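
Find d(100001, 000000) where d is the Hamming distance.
XOR = 100001, count of 1s = 2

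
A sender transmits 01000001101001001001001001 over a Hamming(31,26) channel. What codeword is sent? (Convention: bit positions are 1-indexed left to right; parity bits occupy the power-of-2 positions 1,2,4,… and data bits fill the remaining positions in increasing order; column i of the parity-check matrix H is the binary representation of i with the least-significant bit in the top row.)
Codeword c = d · G (mod 2), d = 01000001101001001001001001:
  c[0] = d·G[:,0] = (01000001101001001001001001)·(11011010101101010101010101) mod 2 = 0+1+0+0+0+0+0+0+1+0+1+0+0+1+0+0+0+0+0+1+0+0+0+0+0+1 mod 2 = 0
  c[1] = d·G[:,1] = (01000001101001001001001001)·(10110110011011001100110011) mod 2 = 0+0+0+0+0+0+0+0+0+0+1+0+0+1+0+0+1+0+0+0+0+0+0+0+0+1 mod 2 = 0
  c[2] = d·G[:,2] = (01000001101001001001001001)·(10000000000000000000000000) mod 2 = 0+0+0+0+0+0+0+0+0+0+0+0+0+0+0+0+0+0+0+0+0+0+0+0+0+0 mod 2 = 0
  c[3] = d·G[:,3] = (01000001101001001001001001)·(01110001111000111100001111) mod 2 = 0+1+0+0+0+0+0+1+1+0+1+0+0+0+0+0+1+0+0+0+0+0+1+0+0+1 mod 2 = 1
  c[4] = d·G[:,4] = (01000001101001001001001001)·(01000000000000000000000000) mod 2 = 0+1+0+0+0+0+0+0+0+0+0+0+0+0+0+0+0+0+0+0+0+0+0+0+0+0 mod 2 = 1
  c[5] = d·G[:,5] = (01000001101001001001001001)·(00100000000000000000000000) mod 2 = 0+0+0+0+0+0+0+0+0+0+0+0+0+0+0+0+0+0+0+0+0+0+0+0+0+0 mod 2 = 0
  c[6] = d·G[:,6] = (01000001101001001001001001)·(00010000000000000000000000) mod 2 = 0+0+0+0+0+0+0+0+0+0+0+0+0+0+0+0+0+0+0+0+0+0+0+0+0+0 mod 2 = 0
  c[7] = d·G[:,7] = (01000001101001001001001001)·(00001111111000000011111111) mod 2 = 0+0+0+0+0+0+0+1+1+0+1+0+0+0+0+0+0+0+0+1+0+0+1+0+0+1 mod 2 = 0
  c[8] = d·G[:,8] = (01000001101001001001001001)·(00001000000000000000000000) mod 2 = 0+0+0+0+0+0+0+0+0+0+0+0+0+0+0+0+0+0+0+0+0+0+0+0+0+0 mod 2 = 0
  c[9] = d·G[:,9] = (01000001101001001001001001)·(00000100000000000000000000) mod 2 = 0+0+0+0+0+0+0+0+0+0+0+0+0+0+0+0+0+0+0+0+0+0+0+0+0+0 mod 2 = 0
  c[10] = d·G[:,10] = (01000001101001001001001001)·(00000010000000000000000000) mod 2 = 0+0+0+0+0+0+0+0+0+0+0+0+0+0+0+0+0+0+0+0+0+0+0+0+0+0 mod 2 = 0
  c[11] = d·G[:,11] = (01000001101001001001001001)·(00000001000000000000000000) mod 2 = 0+0+0+0+0+0+0+1+0+0+0+0+0+0+0+0+0+0+0+0+0+0+0+0+0+0 mod 2 = 1
  c[12] = d·G[:,12] = (01000001101001001001001001)·(00000000100000000000000000) mod 2 = 0+0+0+0+0+0+0+0+1+0+0+0+0+0+0+0+0+0+0+0+0+0+0+0+0+0 mod 2 = 1
  c[13] = d·G[:,13] = (01000001101001001001001001)·(00000000010000000000000000) mod 2 = 0+0+0+0+0+0+0+0+0+0+0+0+0+0+0+0+0+0+0+0+0+0+0+0+0+0 mod 2 = 0
  c[14] = d·G[:,14] = (01000001101001001001001001)·(00000000001000000000000000) mod 2 = 0+0+0+0+0+0+0+0+0+0+1+0+0+0+0+0+0+0+0+0+0+0+0+0+0+0 mod 2 = 1
  c[15] = d·G[:,15] = (01000001101001001001001001)·(00000000000111111111111111) mod 2 = 0+0+0+0+0+0+0+0+0+0+0+0+0+1+0+0+1+0+0+1+0+0+1+0+0+1 mod 2 = 1
  c[16] = d·G[:,16] = (01000001101001001001001001)·(00000000000100000000000000) mod 2 = 0+0+0+0+0+0+0+0+0+0+0+0+0+0+0+0+0+0+0+0+0+0+0+0+0+0 mod 2 = 0
  c[17] = d·G[:,17] = (01000001101001001001001001)·(00000000000010000000000000) mod 2 = 0+0+0+0+0+0+0+0+0+0+0+0+0+0+0+0+0+0+0+0+0+0+0+0+0+0 mod 2 = 0
  c[18] = d·G[:,18] = (01000001101001001001001001)·(00000000000001000000000000) mod 2 = 0+0+0+0+0+0+0+0+0+0+0+0+0+1+0+0+0+0+0+0+0+0+0+0+0+0 mod 2 = 1
  c[19] = d·G[:,19] = (01000001101001001001001001)·(00000000000000100000000000) mod 2 = 0+0+0+0+0+0+0+0+0+0+0+0+0+0+0+0+0+0+0+0+0+0+0+0+0+0 mod 2 = 0
  c[20] = d·G[:,20] = (01000001101001001001001001)·(00000000000000010000000000) mod 2 = 0+0+0+0+0+0+0+0+0+0+0+0+0+0+0+0+0+0+0+0+0+0+0+0+0+0 mod 2 = 0
  c[21] = d·G[:,21] = (01000001101001001001001001)·(00000000000000001000000000) mod 2 = 0+0+0+0+0+0+0+0+0+0+0+0+0+0+0+0+1+0+0+0+0+0+0+0+0+0 mod 2 = 1
  c[22] = d·G[:,22] = (01000001101001001001001001)·(00000000000000000100000000) mod 2 = 0+0+0+0+0+0+0+0+0+0+0+0+0+0+0+0+0+0+0+0+0+0+0+0+0+0 mod 2 = 0
  c[23] = d·G[:,23] = (01000001101001001001001001)·(00000000000000000010000000) mod 2 = 0+0+0+0+0+0+0+0+0+0+0+0+0+0+0+0+0+0+0+0+0+0+0+0+0+0 mod 2 = 0
  c[24] = d·G[:,24] = (01000001101001001001001001)·(00000000000000000001000000) mod 2 = 0+0+0+0+0+0+0+0+0+0+0+0+0+0+0+0+0+0+0+1+0+0+0+0+0+0 mod 2 = 1
  c[25] = d·G[:,25] = (01000001101001001001001001)·(00000000000000000000100000) mod 2 = 0+0+0+0+0+0+0+0+0+0+0+0+0+0+0+0+0+0+0+0+0+0+0+0+0+0 mod 2 = 0
  c[26] = d·G[:,26] = (01000001101001001001001001)·(00000000000000000000010000) mod 2 = 0+0+0+0+0+0+0+0+0+0+0+0+0+0+0+0+0+0+0+0+0+0+0+0+0+0 mod 2 = 0
  c[27] = d·G[:,27] = (01000001101001001001001001)·(00000000000000000000001000) mod 2 = 0+0+0+0+0+0+0+0+0+0+0+0+0+0+0+0+0+0+0+0+0+0+1+0+0+0 mod 2 = 1
  c[28] = d·G[:,28] = (01000001101001001001001001)·(00000000000000000000000100) mod 2 = 0+0+0+0+0+0+0+0+0+0+0+0+0+0+0+0+0+0+0+0+0+0+0+0+0+0 mod 2 = 0
  c[29] = d·G[:,29] = (01000001101001001001001001)·(00000000000000000000000010) mod 2 = 0+0+0+0+0+0+0+0+0+0+0+0+0+0+0+0+0+0+0+0+0+0+0+0+0+0 mod 2 = 0
  c[30] = d·G[:,30] = (01000001101001001001001001)·(00000000000000000000000001) mod 2 = 0+0+0+0+0+0+0+0+0+0+0+0+0+0+0+0+0+0+0+0+0+0+0+0+0+1 mod 2 = 1
Codeword = 0001100000011011001001001001001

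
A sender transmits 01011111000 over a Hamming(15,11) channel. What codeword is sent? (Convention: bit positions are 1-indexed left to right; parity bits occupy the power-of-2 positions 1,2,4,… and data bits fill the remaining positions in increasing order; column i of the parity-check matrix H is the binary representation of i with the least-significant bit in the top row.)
Codeword c = d · G (mod 2), d = 01011111000:
  c[0] = d·G[:,0] = (01011111000)·(11011010101) mod 2 = 0+1+0+1+1+0+1+0+0+0+0 mod 2 = 0
  c[1] = d·G[:,1] = (01011111000)·(10110110011) mod 2 = 0+0+0+1+0+1+1+0+0+0+0 mod 2 = 1
  c[2] = d·G[:,2] = (01011111000)·(10000000000) mod 2 = 0+0+0+0+0+0+0+0+0+0+0 mod 2 = 0
  c[3] = d·G[:,3] = (01011111000)·(01110001111) mod 2 = 0+1+0+1+0+0+0+1+0+0+0 mod 2 = 1
  c[4] = d·G[:,4] = (01011111000)·(01000000000) mod 2 = 0+1+0+0+0+0+0+0+0+0+0 mod 2 = 1
  c[5] = d·G[:,5] = (01011111000)·(00100000000) mod 2 = 0+0+0+0+0+0+0+0+0+0+0 mod 2 = 0
  c[6] = d·G[:,6] = (01011111000)·(00010000000) mod 2 = 0+0+0+1+0+0+0+0+0+0+0 mod 2 = 1
  c[7] = d·G[:,7] = (01011111000)·(00001111111) mod 2 = 0+0+0+0+1+1+1+1+0+0+0 mod 2 = 0
  c[8] = d·G[:,8] = (01011111000)·(00001000000) mod 2 = 0+0+0+0+1+0+0+0+0+0+0 mod 2 = 1
  c[9] = d·G[:,9] = (01011111000)·(00000100000) mod 2 = 0+0+0+0+0+1+0+0+0+0+0 mod 2 = 1
  c[10] = d·G[:,10] = (01011111000)·(00000010000) mod 2 = 0+0+0+0+0+0+1+0+0+0+0 mod 2 = 1
  c[11] = d·G[:,11] = (01011111000)·(00000001000) mod 2 = 0+0+0+0+0+0+0+1+0+0+0 mod 2 = 1
  c[12] = d·G[:,12] = (01011111000)·(00000000100) mod 2 = 0+0+0+0+0+0+0+0+0+0+0 mod 2 = 0
  c[13] = d·G[:,13] = (01011111000)·(00000000010) mod 2 = 0+0+0+0+0+0+0+0+0+0+0 mod 2 = 0
  c[14] = d·G[:,14] = (01011111000)·(00000000001) mod 2 = 0+0+0+0+0+0+0+0+0+0+0 mod 2 = 0
Codeword = 010110101111000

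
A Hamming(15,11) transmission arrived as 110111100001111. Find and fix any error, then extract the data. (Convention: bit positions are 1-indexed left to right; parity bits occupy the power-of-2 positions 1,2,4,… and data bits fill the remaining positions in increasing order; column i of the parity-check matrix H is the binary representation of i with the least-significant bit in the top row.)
Syndrome s = H · r^T (mod 2), r = 110111100001111:
  s[0] = (101010101010101)·(110111100001111) mod 2 = 1+0+0+0+1+0+1+0+0+0+0+0+1+0+1 mod 2 = 1
  s[1] = (011001100110011)·(110111100001111) mod 2 = 0+1+0+0+0+1+1+0+0+0+0+0+0+1+1 mod 2 = 1
  s[2] = (000111100001111)·(110111100001111) mod 2 = 0+0+0+1+1+1+1+0+0+0+0+1+1+1+1 mod 2 = 0
  s[3] = (000000011111111)·(110111100001111) mod 2 = 0+0+0+0+0+0+0+0+0+0+0+1+1+1+1 mod 2 = 0
Syndrome = 1100
Column 3 of H equals this syndrome → error at bit 3 (1-indexed).
Flip bit 3: 110111100001111 → 111111100001111
Extract data bits at positions {3,5,6,7,9,10,11,12,13,14,15}: 11110001111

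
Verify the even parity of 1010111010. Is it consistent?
Sum of all bits: 1+0+1+0+1+1+1+0+1+0 = 6; 6 mod 2 = 0. Result is 0 → valid parity.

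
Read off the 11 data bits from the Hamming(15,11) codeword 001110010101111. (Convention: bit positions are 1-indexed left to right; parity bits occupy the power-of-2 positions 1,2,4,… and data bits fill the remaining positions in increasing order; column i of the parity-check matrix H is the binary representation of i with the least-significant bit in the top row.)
Parity bits occupy power-of-2 positions; data bits are at positions {3,5,6,7,9,10,11,12,13,14,15} (1-indexed).
Extract: c[3]=1 c[5]=1 c[6]=0 c[7]=0 c[9]=0 c[10]=1 c[11]=0 c[12]=1 c[13]=1 c[14]=1 c[15]=1
Data = 11000101111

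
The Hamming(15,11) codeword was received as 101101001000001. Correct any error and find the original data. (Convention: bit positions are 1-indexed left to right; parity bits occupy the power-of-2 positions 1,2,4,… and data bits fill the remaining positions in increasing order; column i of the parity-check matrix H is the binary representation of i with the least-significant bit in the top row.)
Syndrome s = H · r^T (mod 2), r = 101101001000001:
  s[0] = (101010101010101)·(101101001000001) mod 2 = 1+0+1+0+0+0+0+0+1+0+0+0+0+0+1 mod 2 = 0
  s[1] = (011001100110011)·(101101001000001) mod 2 = 0+0+1+0+0+1+0+0+0+0+0+0+0+0+1 mod 2 = 1
  s[2] = (000111100001111)·(101101001000001) mod 2 = 0+0+0+1+0+1+0+0+0+0+0+0+0+0+1 mod 2 = 1
  s[3] = (000000011111111)·(101101001000001) mod 2 = 0+0+0+0+0+0+0+0+1+0+0+0+0+0+1 mod 2 = 0
Syndrome = 0110
Column 6 of H equals this syndrome → error at bit 6 (1-indexed).
Flip bit 6: 101101001000001 → 101100001000001
Extract data bits at positions {3,5,6,7,9,10,11,12,13,14,15}: 10001000001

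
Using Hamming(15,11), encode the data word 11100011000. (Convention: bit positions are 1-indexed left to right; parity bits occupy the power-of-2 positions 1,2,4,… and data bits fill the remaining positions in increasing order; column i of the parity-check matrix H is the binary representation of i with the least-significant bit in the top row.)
Codeword c = d · G (mod 2), d = 11100011000:
  c[0] = d·G[:,0] = (11100011000)·(11011010101) mod 2 = 1+1+0+0+0+0+1+0+0+0+0 mod 2 = 1
  c[1] = d·G[:,1] = (11100011000)·(10110110011) mod 2 = 1+0+1+0+0+0+1+0+0+0+0 mod 2 = 1
  c[2] = d·G[:,2] = (11100011000)·(10000000000) mod 2 = 1+0+0+0+0+0+0+0+0+0+0 mod 2 = 1
  c[3] = d·G[:,3] = (11100011000)·(01110001111) mod 2 = 0+1+1+0+0+0+0+1+0+0+0 mod 2 = 1
  c[4] = d·G[:,4] = (11100011000)·(01000000000) mod 2 = 0+1+0+0+0+0+0+0+0+0+0 mod 2 = 1
  c[5] = d·G[:,5] = (11100011000)·(00100000000) mod 2 = 0+0+1+0+0+0+0+0+0+0+0 mod 2 = 1
  c[6] = d·G[:,6] = (11100011000)·(00010000000) mod 2 = 0+0+0+0+0+0+0+0+0+0+0 mod 2 = 0
  c[7] = d·G[:,7] = (11100011000)·(00001111111) mod 2 = 0+0+0+0+0+0+1+1+0+0+0 mod 2 = 0
  c[8] = d·G[:,8] = (11100011000)·(00001000000) mod 2 = 0+0+0+0+0+0+0+0+0+0+0 mod 2 = 0
  c[9] = d·G[:,9] = (11100011000)·(00000100000) mod 2 = 0+0+0+0+0+0+0+0+0+0+0 mod 2 = 0
  c[10] = d·G[:,10] = (11100011000)·(00000010000) mod 2 = 0+0+0+0+0+0+1+0+0+0+0 mod 2 = 1
  c[11] = d·G[:,11] = (11100011000)·(00000001000) mod 2 = 0+0+0+0+0+0+0+1+0+0+0 mod 2 = 1
  c[12] = d·G[:,12] = (11100011000)·(00000000100) mod 2 = 0+0+0+0+0+0+0+0+0+0+0 mod 2 = 0
  c[13] = d·G[:,13] = (11100011000)·(00000000010) mod 2 = 0+0+0+0+0+0+0+0+0+0+0 mod 2 = 0
  c[14] = d·G[:,14] = (11100011000)·(00000000001) mod 2 = 0+0+0+0+0+0+0+0+0+0+0 mod 2 = 0
Codeword = 111111000011000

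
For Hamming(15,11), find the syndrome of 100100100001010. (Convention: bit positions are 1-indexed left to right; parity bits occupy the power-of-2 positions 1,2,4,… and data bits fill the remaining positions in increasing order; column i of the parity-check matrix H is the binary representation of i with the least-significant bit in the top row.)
Syndrome s = H · r^T (mod 2), r = 100100100001010:
  s[0] = (101010101010101)·(100100100001010) mod 2 = 1+0+0+0+0+0+1+0+0+0+0+0+0+0+0 mod 2 = 0
  s[1] = (011001100110011)·(100100100001010) mod 2 = 0+0+0+0+0+0+1+0+0+0+0+0+0+1+0 mod 2 = 0
  s[2] = (000111100001111)·(100100100001010) mod 2 = 0+0+0+1+0+0+1+0+0+0+0+1+0+1+0 mod 2 = 0
  s[3] = (000000011111111)·(100100100001010) mod 2 = 0+0+0+0+0+0+0+0+0+0+0+1+0+1+0 mod 2 = 0
Syndrome = 0000
s = 0: no error detected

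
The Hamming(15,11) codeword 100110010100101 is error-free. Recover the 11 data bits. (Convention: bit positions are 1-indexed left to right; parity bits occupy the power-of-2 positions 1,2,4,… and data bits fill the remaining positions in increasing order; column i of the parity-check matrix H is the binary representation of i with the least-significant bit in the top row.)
Parity bits occupy power-of-2 positions; data bits are at positions {3,5,6,7,9,10,11,12,13,14,15} (1-indexed).
Extract: c[3]=0 c[5]=1 c[6]=0 c[7]=0 c[9]=0 c[10]=1 c[11]=0 c[12]=0 c[13]=1 c[14]=0 c[15]=1
Data = 01000100101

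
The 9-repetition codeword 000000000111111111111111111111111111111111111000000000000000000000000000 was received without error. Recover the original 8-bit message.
Split into 9-bit blocks: 000000000 111111111 111111111 111111111 111111111 000000000 000000000 000000000
Data = 01111000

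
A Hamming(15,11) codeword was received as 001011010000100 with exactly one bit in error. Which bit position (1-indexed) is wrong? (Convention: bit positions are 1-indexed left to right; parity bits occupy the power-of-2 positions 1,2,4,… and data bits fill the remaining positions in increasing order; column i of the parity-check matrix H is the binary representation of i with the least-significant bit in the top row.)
Syndrome s = H · r^T (mod 2), r = 001011010000100:
  s[0] = (101010101010101)·(001011010000100) mod 2 = 0+0+1+0+1+0+0+0+0+0+0+0+1+0+0 mod 2 = 1
  s[1] = (011001100110011)·(001011010000100) mod 2 = 0+0+1+0+0+1+0+0+0+0+0+0+0+0+0 mod 2 = 0
  s[2] = (000111100001111)·(001011010000100) mod 2 = 0+0+0+0+1+1+0+0+0+0+0+0+1+0+0 mod 2 = 1
  s[3] = (000000011111111)·(001011010000100) mod 2 = 0+0+0+0+0+0+0+1+0+0+0+0+1+0+0 mod 2 = 0
Syndrome = 1010
Column i of H is the binary representation of i, so the syndrome is the binary index of the flipped bit.
Read s = 1010 with s[0] as LSB: 1·2^0 + 0·2^1 + 1·2^2 + 0·2^3 = 5.
Error is at bit position 5.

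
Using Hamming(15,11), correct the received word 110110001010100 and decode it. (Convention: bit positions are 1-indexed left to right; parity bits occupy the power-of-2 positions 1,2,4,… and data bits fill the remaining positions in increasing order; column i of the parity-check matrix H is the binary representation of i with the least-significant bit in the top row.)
Syndrome s = H · r^T (mod 2), r = 110110001010100:
  s[0] = (101010101010101)·(110110001010100) mod 2 = 1+0+0+0+1+0+0+0+1+0+1+0+1+0+0 mod 2 = 1
  s[1] = (011001100110011)·(110110001010100) mod 2 = 0+1+0+0+0+0+0+0+0+0+1+0+0+0+0 mod 2 = 0
  s[2] = (000111100001111)·(110110001010100) mod 2 = 0+0+0+1+1+0+0+0+0+0+0+0+1+0+0 mod 2 = 1
  s[3] = (000000011111111)·(110110001010100) mod 2 = 0+0+0+0+0+0+0+0+1+0+1+0+1+0+0 mod 2 = 1
Syndrome = 1011
Column 13 of H equals this syndrome → error at bit 13 (1-indexed).
Flip bit 13: 110110001010100 → 110110001010000
Extract data bits at positions {3,5,6,7,9,10,11,12,13,14,15}: 01001010000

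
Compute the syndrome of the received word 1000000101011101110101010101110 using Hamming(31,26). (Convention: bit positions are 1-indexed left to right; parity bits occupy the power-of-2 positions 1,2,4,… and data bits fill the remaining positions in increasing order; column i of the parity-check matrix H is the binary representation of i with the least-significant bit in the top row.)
Syndrome s = H · r^T (mod 2), r = 1000000101011101110101010101110:
  s[0] = (1010101010101010101010101010101)·(1000000101011101110101010101110) mod 2 = 1+0+0+0+0+0+0+0+0+0+0+0+1+0+0+0+1+0+0+0+0+0+0+0+0+0+0+0+1+0+0 mod 2 = 0
  s[1] = (0110011001100110011001100110011)·(1000000101011101110101010101110) mod 2 = 0+0+0+0+0+0+0+0+0+1+0+0+0+1+0+0+0+1+0+0+0+1+0+0+0+1+0+0+0+1+0 mod 2 = 0
  s[2] = (0001111000011110000111100001111)·(1000000101011101110101010101110) mod 2 = 0+0+0+0+0+0+0+0+0+0+0+1+1+1+0+0+0+0+0+1+0+1+0+0+0+0+0+1+1+1+0 mod 2 = 0
  s[3] = (0000000111111110000000011111111)·(1000000101011101110101010101110) mod 2 = 0+0+0+0+0+0+0+1+0+1+0+1+1+1+0+0+0+0+0+0+0+0+0+1+0+1+0+1+1+1+0 mod 2 = 0
  s[4] = (0000000000000001111111111111111)·(1000000101011101110101010101110) mod 2 = 0+0+0+0+0+0+0+0+0+0+0+0+0+0+0+1+1+1+0+1+0+1+0+1+0+1+0+1+1+1+0 mod 2 = 0
Syndrome = 00000
s = 0: no error detected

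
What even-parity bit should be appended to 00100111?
Sum of data bits: 0+0+1+0+0+1+1+1 = 4.
4 mod 2 = 0, so parity bit = 0.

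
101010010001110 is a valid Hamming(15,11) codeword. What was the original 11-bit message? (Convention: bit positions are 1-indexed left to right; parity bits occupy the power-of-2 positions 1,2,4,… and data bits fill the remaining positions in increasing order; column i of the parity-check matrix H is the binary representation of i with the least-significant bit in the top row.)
Parity bits occupy power-of-2 positions; data bits are at positions {3,5,6,7,9,10,11,12,13,14,15} (1-indexed).
Extract: c[3]=1 c[5]=1 c[6]=0 c[7]=0 c[9]=0 c[10]=0 c[11]=0 c[12]=1 c[13]=1 c[14]=1 c[15]=0
Data = 11000001110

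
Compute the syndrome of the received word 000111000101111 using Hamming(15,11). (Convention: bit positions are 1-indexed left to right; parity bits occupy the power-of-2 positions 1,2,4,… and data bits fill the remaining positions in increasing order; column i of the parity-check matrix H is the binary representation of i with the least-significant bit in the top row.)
Syndrome s = H · r^T (mod 2), r = 000111000101111:
  s[0] = (101010101010101)·(000111000101111) mod 2 = 0+0+0+0+1+0+0+0+0+0+0+0+1+0+1 mod 2 = 1
  s[1] = (011001100110011)·(000111000101111) mod 2 = 0+0+0+0+0+1+0+0+0+1+0+0+0+1+1 mod 2 = 0
  s[2] = (000111100001111)·(000111000101111) mod 2 = 0+0+0+1+1+1+0+0+0+0+0+1+1+1+1 mod 2 = 1
  s[3] = (000000011111111)·(000111000101111) mod 2 = 0+0+0+0+0+0+0+0+0+1+0+1+1+1+1 mod 2 = 1
Syndrome = 1011
Non-zero syndrome: error at position 13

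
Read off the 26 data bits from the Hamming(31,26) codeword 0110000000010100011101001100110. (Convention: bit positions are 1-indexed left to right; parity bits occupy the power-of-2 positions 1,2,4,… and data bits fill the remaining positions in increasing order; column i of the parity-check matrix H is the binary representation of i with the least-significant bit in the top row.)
Parity bits occupy power-of-2 positions; data bits are at positions {3,5,6,7,9,10,11,12,13,14,15,17,18,19,20,21,22,23,24,25,26,27,28,29,30,31} (1-indexed).
Extract: c[3]=1 c[5]=0 c[6]=0 c[7]=0 c[9]=0 c[10]=0 c[11]=0 c[12]=1 c[13]=0 c[14]=1 c[15]=0 c[17]=0 c[18]=1 c[19]=1 c[20]=1 c[21]=0 c[22]=1 c[23]=0 c[24]=0 c[25]=1 c[26]=1 c[27]=0 c[28]=0 c[29]=1 c[30]=1 c[31]=0
Data = 10000001010011101001100110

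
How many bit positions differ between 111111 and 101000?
XOR = 010111, count of 1s = 4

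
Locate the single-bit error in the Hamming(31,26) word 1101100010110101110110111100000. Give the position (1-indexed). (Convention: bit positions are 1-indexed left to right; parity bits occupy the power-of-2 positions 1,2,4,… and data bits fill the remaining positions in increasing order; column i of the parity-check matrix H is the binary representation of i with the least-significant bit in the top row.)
Syndrome s = H · r^T (mod 2), r = 1101100010110101110110111100000:
  s[0] = (1010101010101010101010101010101)·(1101100010110101110110111100000) mod 2 = 1+0+0+0+1+0+0+0+1+0+1+0+0+0+0+0+1+0+0+0+1+0+1+0+1+0+0+0+0+0+0 mod 2 = 0
  s[1] = (0110011001100110011001100110011)·(1101100010110101110110111100000) mod 2 = 0+1+0+0+0+0+0+0+0+0+1+0+0+1+0+0+0+1+0+0+0+0+1+0+0+1+0+0+0+0+0 mod 2 = 0
  s[2] = (0001111000011110000111100001111)·(1101100010110101110110111100000) mod 2 = 0+0+0+1+1+0+0+0+0+0+0+1+0+1+0+0+0+0+0+1+1+0+1+0+0+0+0+0+0+0+0 mod 2 = 1
  s[3] = (0000000111111110000000011111111)·(1101100010110101110110111100000) mod 2 = 0+0+0+0+0+0+0+0+1+0+1+1+0+1+0+0+0+0+0+0+0+0+0+1+1+1+0+0+0+0+0 mod 2 = 1
  s[4] = (0000000000000001111111111111111)·(1101100010110101110110111100000) mod 2 = 0+0+0+0+0+0+0+0+0+0+0+0+0+0+0+1+1+1+0+1+1+0+1+1+1+1+0+0+0+0+0 mod 2 = 1
Syndrome = 00111
Column i of H is the binary representation of i, so the syndrome is the binary index of the flipped bit.
Read s = 00111 with s[0] as LSB: 0·2^0 + 0·2^1 + 1·2^2 + 1·2^3 + 1·2^4 = 28.
Error is at bit position 28.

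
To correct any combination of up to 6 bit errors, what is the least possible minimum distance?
Correcting t errors requires d_min ≥ 2t + 1 = 2·6 + 1 = 13.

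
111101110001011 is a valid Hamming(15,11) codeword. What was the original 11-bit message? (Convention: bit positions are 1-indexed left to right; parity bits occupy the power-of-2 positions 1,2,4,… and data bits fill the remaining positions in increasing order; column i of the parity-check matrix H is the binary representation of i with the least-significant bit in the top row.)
Parity bits occupy power-of-2 positions; data bits are at positions {3,5,6,7,9,10,11,12,13,14,15} (1-indexed).
Extract: c[3]=1 c[5]=0 c[6]=1 c[7]=1 c[9]=0 c[10]=0 c[11]=0 c[12]=1 c[13]=0 c[14]=1 c[15]=1
Data = 10110001011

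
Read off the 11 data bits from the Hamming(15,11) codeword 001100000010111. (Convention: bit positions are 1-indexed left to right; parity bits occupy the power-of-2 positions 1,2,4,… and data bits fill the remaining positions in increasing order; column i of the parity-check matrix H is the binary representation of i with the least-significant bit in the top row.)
Parity bits occupy power-of-2 positions; data bits are at positions {3,5,6,7,9,10,11,12,13,14,15} (1-indexed).
Extract: c[3]=1 c[5]=0 c[6]=0 c[7]=0 c[9]=0 c[10]=0 c[11]=1 c[12]=0 c[13]=1 c[14]=1 c[15]=1
Data = 10000010111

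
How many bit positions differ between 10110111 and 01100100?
XOR = 11010011, count of 1s = 5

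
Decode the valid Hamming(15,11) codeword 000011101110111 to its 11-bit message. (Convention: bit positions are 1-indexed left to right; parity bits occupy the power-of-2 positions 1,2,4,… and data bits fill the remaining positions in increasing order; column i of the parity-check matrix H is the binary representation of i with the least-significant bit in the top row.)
Parity bits occupy power-of-2 positions; data bits are at positions {3,5,6,7,9,10,11,12,13,14,15} (1-indexed).
Extract: c[3]=0 c[5]=1 c[6]=1 c[7]=1 c[9]=1 c[10]=1 c[11]=1 c[12]=0 c[13]=1 c[14]=1 c[15]=1
Data = 01111110111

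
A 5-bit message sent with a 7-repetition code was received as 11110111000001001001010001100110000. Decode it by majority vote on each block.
Split into 7-bit blocks and majority-vote each:
  block 1 = 1111011: 6 ones, 1 zeros → 1
  block 2 = 1000001: 2 ones, 5 zeros → 0
  block 3 = 0010010: 2 ones, 5 zeros → 0
  block 4 = 1000110: 3 ones, 4 zeros → 0
  block 5 = 0110000: 2 ones, 5 zeros → 0
Decoded = 10000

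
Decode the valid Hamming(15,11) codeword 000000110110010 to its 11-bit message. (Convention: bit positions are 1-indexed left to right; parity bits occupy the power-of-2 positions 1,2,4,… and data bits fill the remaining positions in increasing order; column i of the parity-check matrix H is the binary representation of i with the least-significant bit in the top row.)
Parity bits occupy power-of-2 positions; data bits are at positions {3,5,6,7,9,10,11,12,13,14,15} (1-indexed).
Extract: c[3]=0 c[5]=0 c[6]=0 c[7]=1 c[9]=0 c[10]=1 c[11]=1 c[12]=0 c[13]=0 c[14]=1 c[15]=0
Data = 00010110010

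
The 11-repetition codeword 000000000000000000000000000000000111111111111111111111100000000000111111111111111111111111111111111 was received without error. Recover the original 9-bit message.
Split into 11-bit blocks: 00000000000 00000000000 00000000000 11111111111 11111111111 00000000000 11111111111 11111111111 11111111111
Data = 000110111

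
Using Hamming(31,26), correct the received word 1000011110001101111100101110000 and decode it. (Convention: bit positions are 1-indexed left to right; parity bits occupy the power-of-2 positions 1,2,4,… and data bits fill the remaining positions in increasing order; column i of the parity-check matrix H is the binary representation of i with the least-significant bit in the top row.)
Syndrome s = H · r^T (mod 2), r = 1000011110001101111100101110000:
  s[0] = (1010101010101010101010101010101)·(1000011110001101111100101110000) mod 2 = 1+0+0+0+0+0+1+0+1+0+0+0+1+0+0+0+1+0+1+0+0+0+1+0+1+0+1+0+0+0+0 mod 2 = 1
  s[1] = (0110011001100110011001100110011)·(1000011110001101111100101110000) mod 2 = 0+0+0+0+0+1+1+0+0+0+0+0+0+1+0+0+0+1+1+0+0+0+1+0+0+1+1+0+0+0+0 mod 2 = 0
  s[2] = (0001111000011110000111100001111)·(1000011110001101111100101110000) mod 2 = 0+0+0+0+0+1+1+0+0+0+0+0+1+1+0+0+0+0+0+1+0+0+1+0+0+0+0+0+0+0+0 mod 2 = 0
  s[3] = (0000000111111110000000011111111)·(1000011110001101111100101110000) mod 2 = 0+0+0+0+0+0+0+1+1+0+0+0+1+1+0+0+0+0+0+0+0+0+0+0+1+1+1+0+0+0+0 mod 2 = 1
  s[4] = (0000000000000001111111111111111)·(1000011110001101111100101110000) mod 2 = 0+0+0+0+0+0+0+0+0+0+0+0+0+0+0+1+1+1+1+1+0+0+1+0+1+1+1+0+0+0+0 mod 2 = 1
Syndrome = 10011
Column 25 of H equals this syndrome → error at bit 25 (1-indexed).
Flip bit 25: 1000011110001101111100101110000 → 1000011110001101111100100110000
Extract data bits at positions {3,5,6,7,9,10,11,12,13,14,15,17,18,19,20,21,22,23,24,25,26,27,28,29,30,31}: 00111000110111100100110000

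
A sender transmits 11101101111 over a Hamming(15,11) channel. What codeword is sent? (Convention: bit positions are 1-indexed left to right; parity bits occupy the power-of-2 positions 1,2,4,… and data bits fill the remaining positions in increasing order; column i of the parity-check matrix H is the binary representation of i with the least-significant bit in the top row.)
Codeword c = d · G (mod 2), d = 11101101111:
  c[0] = d·G[:,0] = (11101101111)·(11011010101) mod 2 = 1+1+0+0+1+0+0+0+1+0+1 mod 2 = 1
  c[1] = d·G[:,1] = (11101101111)·(10110110011) mod 2 = 1+0+1+0+0+1+0+0+0+1+1 mod 2 = 1
  c[2] = d·G[:,2] = (11101101111)·(10000000000) mod 2 = 1+0+0+0+0+0+0+0+0+0+0 mod 2 = 1
  c[3] = d·G[:,3] = (11101101111)·(01110001111) mod 2 = 0+1+1+0+0+0+0+1+1+1+1 mod 2 = 0
  c[4] = d·G[:,4] = (11101101111)·(01000000000) mod 2 = 0+1+0+0+0+0+0+0+0+0+0 mod 2 = 1
  c[5] = d·G[:,5] = (11101101111)·(00100000000) mod 2 = 0+0+1+0+0+0+0+0+0+0+0 mod 2 = 1
  c[6] = d·G[:,6] = (11101101111)·(00010000000) mod 2 = 0+0+0+0+0+0+0+0+0+0+0 mod 2 = 0
  c[7] = d·G[:,7] = (11101101111)·(00001111111) mod 2 = 0+0+0+0+1+1+0+1+1+1+1 mod 2 = 0
  c[8] = d·G[:,8] = (11101101111)·(00001000000) mod 2 = 0+0+0+0+1+0+0+0+0+0+0 mod 2 = 1
  c[9] = d·G[:,9] = (11101101111)·(00000100000) mod 2 = 0+0+0+0+0+1+0+0+0+0+0 mod 2 = 1
  c[10] = d·G[:,10] = (11101101111)·(00000010000) mod 2 = 0+0+0+0+0+0+0+0+0+0+0 mod 2 = 0
  c[11] = d·G[:,11] = (11101101111)·(00000001000) mod 2 = 0+0+0+0+0+0+0+1+0+0+0 mod 2 = 1
  c[12] = d·G[:,12] = (11101101111)·(00000000100) mod 2 = 0+0+0+0+0+0+0+0+1+0+0 mod 2 = 1
  c[13] = d·G[:,13] = (11101101111)·(00000000010) mod 2 = 0+0+0+0+0+0+0+0+0+1+0 mod 2 = 1
  c[14] = d·G[:,14] = (11101101111)·(00000000001) mod 2 = 0+0+0+0+0+0+0+0+0+0+1 mod 2 = 1
Codeword = 111011001101111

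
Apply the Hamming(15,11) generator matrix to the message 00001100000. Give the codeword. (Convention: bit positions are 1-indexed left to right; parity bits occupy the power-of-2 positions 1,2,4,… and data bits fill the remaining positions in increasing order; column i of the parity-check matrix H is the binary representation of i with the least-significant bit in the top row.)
Codeword c = d · G (mod 2), d = 00001100000:
  c[0] = d·G[:,0] = (00001100000)·(11011010101) mod 2 = 0+0+0+0+1+0+0+0+0+0+0 mod 2 = 1
  c[1] = d·G[:,1] = (00001100000)·(10110110011) mod 2 = 0+0+0+0+0+1+0+0+0+0+0 mod 2 = 1
  c[2] = d·G[:,2] = (00001100000)·(10000000000) mod 2 = 0+0+0+0+0+0+0+0+0+0+0 mod 2 = 0
  c[3] = d·G[:,3] = (00001100000)·(01110001111) mod 2 = 0+0+0+0+0+0+0+0+0+0+0 mod 2 = 0
  c[4] = d·G[:,4] = (00001100000)·(01000000000) mod 2 = 0+0+0+0+0+0+0+0+0+0+0 mod 2 = 0
  c[5] = d·G[:,5] = (00001100000)·(00100000000) mod 2 = 0+0+0+0+0+0+0+0+0+0+0 mod 2 = 0
  c[6] = d·G[:,6] = (00001100000)·(00010000000) mod 2 = 0+0+0+0+0+0+0+0+0+0+0 mod 2 = 0
  c[7] = d·G[:,7] = (00001100000)·(00001111111) mod 2 = 0+0+0+0+1+1+0+0+0+0+0 mod 2 = 0
  c[8] = d·G[:,8] = (00001100000)·(00001000000) mod 2 = 0+0+0+0+1+0+0+0+0+0+0 mod 2 = 1
  c[9] = d·G[:,9] = (00001100000)·(00000100000) mod 2 = 0+0+0+0+0+1+0+0+0+0+0 mod 2 = 1
  c[10] = d·G[:,10] = (00001100000)·(00000010000) mod 2 = 0+0+0+0+0+0+0+0+0+0+0 mod 2 = 0
  c[11] = d·G[:,11] = (00001100000)·(00000001000) mod 2 = 0+0+0+0+0+0+0+0+0+0+0 mod 2 = 0
  c[12] = d·G[:,12] = (00001100000)·(00000000100) mod 2 = 0+0+0+0+0+0+0+0+0+0+0 mod 2 = 0
  c[13] = d·G[:,13] = (00001100000)·(00000000010) mod 2 = 0+0+0+0+0+0+0+0+0+0+0 mod 2 = 0
  c[14] = d·G[:,14] = (00001100000)·(00000000001) mod 2 = 0+0+0+0+0+0+0+0+0+0+0 mod 2 = 0
Codeword = 110000001100000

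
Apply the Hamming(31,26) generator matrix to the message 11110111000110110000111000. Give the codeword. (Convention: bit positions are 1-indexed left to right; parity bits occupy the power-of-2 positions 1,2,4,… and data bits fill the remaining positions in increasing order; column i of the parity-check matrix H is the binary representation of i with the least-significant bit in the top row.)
Codeword c = d · G (mod 2), d = 11110111000110110000111000:
  c[0] = d·G[:,0] = (11110111000110110000111000)·(11011010101101010101010101) mod 2 = 1+1+0+1+0+0+1+0+0+0+0+1+0+0+0+1+0+0+0+0+0+1+0+0+0+0 mod 2 = 1
  c[1] = d·G[:,1] = (11110111000110110000111000)·(10110110011011001100110011) mod 2 = 1+0+1+1+0+1+1+0+0+0+0+0+1+0+0+0+0+0+0+0+1+1+0+0+0+0 mod 2 = 0
  c[2] = d·G[:,2] = (11110111000110110000111000)·(10000000000000000000000000) mod 2 = 1+0+0+0+0+0+0+0+0+0+0+0+0+0+0+0+0+0+0+0+0+0+0+0+0+0 mod 2 = 1
  c[3] = d·G[:,3] = (11110111000110110000111000)·(01110001111000111100001111) mod 2 = 0+1+1+1+0+0+0+1+0+0+0+0+0+0+1+1+0+0+0+0+0+0+1+0+0+0 mod 2 = 1
  c[4] = d·G[:,4] = (11110111000110110000111000)·(01000000000000000000000000) mod 2 = 0+1+0+0+0+0+0+0+0+0+0+0+0+0+0+0+0+0+0+0+0+0+0+0+0+0 mod 2 = 1
  c[5] = d·G[:,5] = (11110111000110110000111000)·(00100000000000000000000000) mod 2 = 0+0+1+0+0+0+0+0+0+0+0+0+0+0+0+0+0+0+0+0+0+0+0+0+0+0 mod 2 = 1
  c[6] = d·G[:,6] = (11110111000110110000111000)·(00010000000000000000000000) mod 2 = 0+0+0+1+0+0+0+0+0+0+0+0+0+0+0+0+0+0+0+0+0+0+0+0+0+0 mod 2 = 1
  c[7] = d·G[:,7] = (11110111000110110000111000)·(00001111111000000011111111) mod 2 = 0+0+0+0+0+1+1+1+0+0+0+0+0+0+0+0+0+0+0+0+1+1+1+0+0+0 mod 2 = 0
  c[8] = d·G[:,8] = (11110111000110110000111000)·(00001000000000000000000000) mod 2 = 0+0+0+0+0+0+0+0+0+0+0+0+0+0+0+0+0+0+0+0+0+0+0+0+0+0 mod 2 = 0
  c[9] = d·G[:,9] = (11110111000110110000111000)·(00000100000000000000000000) mod 2 = 0+0+0+0+0+1+0+0+0+0+0+0+0+0+0+0+0+0+0+0+0+0+0+0+0+0 mod 2 = 1
  c[10] = d·G[:,10] = (11110111000110110000111000)·(00000010000000000000000000) mod 2 = 0+0+0+0+0+0+1+0+0+0+0+0+0+0+0+0+0+0+0+0+0+0+0+0+0+0 mod 2 = 1
  c[11] = d·G[:,11] = (11110111000110110000111000)·(00000001000000000000000000) mod 2 = 0+0+0+0+0+0+0+1+0+0+0+0+0+0+0+0+0+0+0+0+0+0+0+0+0+0 mod 2 = 1
  c[12] = d·G[:,12] = (11110111000110110000111000)·(00000000100000000000000000) mod 2 = 0+0+0+0+0+0+0+0+0+0+0+0+0+0+0+0+0+0+0+0+0+0+0+0+0+0 mod 2 = 0
  c[13] = d·G[:,13] = (11110111000110110000111000)·(00000000010000000000000000) mod 2 = 0+0+0+0+0+0+0+0+0+0+0+0+0+0+0+0+0+0+0+0+0+0+0+0+0+0 mod 2 = 0
  c[14] = d·G[:,14] = (11110111000110110000111000)·(00000000001000000000000000) mod 2 = 0+0+0+0+0+0+0+0+0+0+0+0+0+0+0+0+0+0+0+0+0+0+0+0+0+0 mod 2 = 0
  c[15] = d·G[:,15] = (11110111000110110000111000)·(00000000000111111111111111) mod 2 = 0+0+0+0+0+0+0+0+0+0+0+1+1+0+1+1+0+0+0+0+1+1+1+0+0+0 mod 2 = 1
  c[16] = d·G[:,16] = (11110111000110110000111000)·(00000000000100000000000000) mod 2 = 0+0+0+0+0+0+0+0+0+0+0+1+0+0+0+0+0+0+0+0+0+0+0+0+0+0 mod 2 = 1
  c[17] = d·G[:,17] = (11110111000110110000111000)·(00000000000010000000000000) mod 2 = 0+0+0+0+0+0+0+0+0+0+0+0+1+0+0+0+0+0+0+0+0+0+0+0+0+0 mod 2 = 1
  c[18] = d·G[:,18] = (11110111000110110000111000)·(00000000000001000000000000) mod 2 = 0+0+0+0+0+0+0+0+0+0+0+0+0+0+0+0+0+0+0+0+0+0+0+0+0+0 mod 2 = 0
  c[19] = d·G[:,19] = (11110111000110110000111000)·(00000000000000100000000000) mod 2 = 0+0+0+0+0+0+0+0+0+0+0+0+0+0+1+0+0+0+0+0+0+0+0+0+0+0 mod 2 = 1
  c[20] = d·G[:,20] = (11110111000110110000111000)·(00000000000000010000000000) mod 2 = 0+0+0+0+0+0+0+0+0+0+0+0+0+0+0+1+0+0+0+0+0+0+0+0+0+0 mod 2 = 1
  c[21] = d·G[:,21] = (11110111000110110000111000)·(00000000000000001000000000) mod 2 = 0+0+0+0+0+0+0+0+0+0+0+0+0+0+0+0+0+0+0+0+0+0+0+0+0+0 mod 2 = 0
  c[22] = d·G[:,22] = (11110111000110110000111000)·(00000000000000000100000000) mod 2 = 0+0+0+0+0+0+0+0+0+0+0+0+0+0+0+0+0+0+0+0+0+0+0+0+0+0 mod 2 = 0
  c[23] = d·G[:,23] = (11110111000110110000111000)·(00000000000000000010000000) mod 2 = 0+0+0+0+0+0+0+0+0+0+0+0+0+0+0+0+0+0+0+0+0+0+0+0+0+0 mod 2 = 0
  c[24] = d·G[:,24] = (11110111000110110000111000)·(00000000000000000001000000) mod 2 = 0+0+0+0+0+0+0+0+0+0+0+0+0+0+0+0+0+0+0+0+0+0+0+0+0+0 mod 2 = 0
  c[25] = d·G[:,25] = (11110111000110110000111000)·(00000000000000000000100000) mod 2 = 0+0+0+0+0+0+0+0+0+0+0+0+0+0+0+0+0+0+0+0+1+0+0+0+0+0 mod 2 = 1
  c[26] = d·G[:,26] = (11110111000110110000111000)·(00000000000000000000010000) mod 2 = 0+0+0+0+0+0+0+0+0+0+0+0+0+0+0+0+0+0+0+0+0+1+0+0+0+0 mod 2 = 1
  c[27] = d·G[:,27] = (11110111000110110000111000)·(00000000000000000000001000) mod 2 = 0+0+0+0+0+0+0+0+0+0+0+0+0+0+0+0+0+0+0+0+0+0+1+0+0+0 mod 2 = 1
  c[28] = d·G[:,28] = (11110111000110110000111000)·(00000000000000000000000100) mod 2 = 0+0+0+0+0+0+0+0+0+0+0+0+0+0+0+0+0+0+0+0+0+0+0+0+0+0 mod 2 = 0
  c[29] = d·G[:,29] = (11110111000110110000111000)·(00000000000000000000000010) mod 2 = 0+0+0+0+0+0+0+0+0+0+0+0+0+0+0+0+0+0+0+0+0+0+0+0+0+0 mod 2 = 0
  c[30] = d·G[:,30] = (11110111000110110000111000)·(00000000000000000000000001) mod 2 = 0+0+0+0+0+0+0+0+0+0+0+0+0+0+0+0+0+0+0+0+0+0+0+0+0+0 mod 2 = 0
Codeword = 1011111001110001110110000111000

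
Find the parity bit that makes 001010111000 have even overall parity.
Sum of data bits: 0+0+1+0+1+0+1+1+1+0+0+0 = 5.
5 mod 2 = 1, so parity bit = 1.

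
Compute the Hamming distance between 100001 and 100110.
XOR = 000111, count of 1s = 3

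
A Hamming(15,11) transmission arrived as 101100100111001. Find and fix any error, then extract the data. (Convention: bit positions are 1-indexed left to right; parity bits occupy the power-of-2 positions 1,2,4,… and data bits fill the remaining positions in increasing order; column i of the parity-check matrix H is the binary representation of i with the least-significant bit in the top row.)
Syndrome s = H · r^T (mod 2), r = 101100100111001:
  s[0] = (101010101010101)·(101100100111001) mod 2 = 1+0+1+0+0+0+1+0+0+0+1+0+0+0+1 mod 2 = 1
  s[1] = (011001100110011)·(101100100111001) mod 2 = 0+0+1+0+0+0+1+0+0+1+1+0+0+0+1 mod 2 = 1
  s[2] = (000111100001111)·(101100100111001) mod 2 = 0+0+0+1+0+0+1+0+0+0+0+1+0+0+1 mod 2 = 0
  s[3] = (000000011111111)·(101100100111001) mod 2 = 0+0+0+0+0+0+0+0+0+1+1+1+0+0+1 mod 2 = 0
Syndrome = 1100
Column 3 of H equals this syndrome → error at bit 3 (1-indexed).
Flip bit 3: 101100100111001 → 100100100111001
Extract data bits at positions {3,5,6,7,9,10,11,12,13,14,15}: 00010111001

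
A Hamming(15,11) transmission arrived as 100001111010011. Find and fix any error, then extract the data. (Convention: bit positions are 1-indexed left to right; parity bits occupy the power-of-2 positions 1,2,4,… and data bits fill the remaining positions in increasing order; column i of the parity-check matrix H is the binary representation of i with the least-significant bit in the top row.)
Syndrome s = H · r^T (mod 2), r = 100001111010011:
  s[0] = (101010101010101)·(100001111010011) mod 2 = 1+0+0+0+0+0+1+0+1+0+1+0+0+0+1 mod 2 = 1
  s[1] = (011001100110011)·(100001111010011) mod 2 = 0+0+0+0+0+1+1+0+0+0+1+0+0+1+1 mod 2 = 1
  s[2] = (000111100001111)·(100001111010011) mod 2 = 0+0+0+0+0+1+1+0+0+0+0+0+0+1+1 mod 2 = 0
  s[3] = (000000011111111)·(100001111010011) mod 2 = 0+0+0+0+0+0+0+1+1+0+1+0+0+1+1 mod 2 = 1
Syndrome = 1101
Column 11 of H equals this syndrome → error at bit 11 (1-indexed).
Flip bit 11: 100001111010011 → 100001111000011
Extract data bits at positions {3,5,6,7,9,10,11,12,13,14,15}: 00111000011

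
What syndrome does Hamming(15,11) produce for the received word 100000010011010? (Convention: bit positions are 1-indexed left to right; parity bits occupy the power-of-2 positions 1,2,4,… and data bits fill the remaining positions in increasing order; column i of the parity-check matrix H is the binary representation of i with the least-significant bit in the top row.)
Syndrome s = H · r^T (mod 2), r = 100000010011010:
  s[0] = (101010101010101)·(100000010011010) mod 2 = 1+0+0+0+0+0+0+0+0+0+1+0+0+0+0 mod 2 = 0
  s[1] = (011001100110011)·(100000010011010) mod 2 = 0+0+0+0+0+0+0+0+0+0+1+0+0+1+0 mod 2 = 0
  s[2] = (000111100001111)·(100000010011010) mod 2 = 0+0+0+0+0+0+0+0+0+0+0+1+0+1+0 mod 2 = 0
  s[3] = (000000011111111)·(100000010011010) mod 2 = 0+0+0+0+0+0+0+1+0+0+1+1+0+1+0 mod 2 = 0
Syndrome = 0000
s = 0: no error detected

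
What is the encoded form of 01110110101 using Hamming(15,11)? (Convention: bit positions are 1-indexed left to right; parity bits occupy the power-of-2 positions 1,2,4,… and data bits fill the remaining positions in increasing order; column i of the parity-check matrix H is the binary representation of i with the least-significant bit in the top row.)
Codeword c = d · G (mod 2), d = 01110110101:
  c[0] = d·G[:,0] = (01110110101)·(11011010101) mod 2 = 0+1+0+1+0+0+1+0+1+0+1 mod 2 = 1
  c[1] = d·G[:,1] = (01110110101)·(10110110011) mod 2 = 0+0+1+1+0+1+1+0+0+0+1 mod 2 = 1
  c[2] = d·G[:,2] = (01110110101)·(10000000000) mod 2 = 0+0+0+0+0+0+0+0+0+0+0 mod 2 = 0
  c[3] = d·G[:,3] = (01110110101)·(01110001111) mod 2 = 0+1+1+1+0+0+0+0+1+0+1 mod 2 = 1
  c[4] = d·G[:,4] = (01110110101)·(01000000000) mod 2 = 0+1+0+0+0+0+0+0+0+0+0 mod 2 = 1
  c[5] = d·G[:,5] = (01110110101)·(00100000000) mod 2 = 0+0+1+0+0+0+0+0+0+0+0 mod 2 = 1
  c[6] = d·G[:,6] = (01110110101)·(00010000000) mod 2 = 0+0+0+1+0+0+0+0+0+0+0 mod 2 = 1
  c[7] = d·G[:,7] = (01110110101)·(00001111111) mod 2 = 0+0+0+0+0+1+1+0+1+0+1 mod 2 = 0
  c[8] = d·G[:,8] = (01110110101)·(00001000000) mod 2 = 0+0+0+0+0+0+0+0+0+0+0 mod 2 = 0
  c[9] = d·G[:,9] = (01110110101)·(00000100000) mod 2 = 0+0+0+0+0+1+0+0+0+0+0 mod 2 = 1
  c[10] = d·G[:,10] = (01110110101)·(00000010000) mod 2 = 0+0+0+0+0+0+1+0+0+0+0 mod 2 = 1
  c[11] = d·G[:,11] = (01110110101)·(00000001000) mod 2 = 0+0+0+0+0+0+0+0+0+0+0 mod 2 = 0
  c[12] = d·G[:,12] = (01110110101)·(00000000100) mod 2 = 0+0+0+0+0+0+0+0+1+0+0 mod 2 = 1
  c[13] = d·G[:,13] = (01110110101)·(00000000010) mod 2 = 0+0+0+0+0+0+0+0+0+0+0 mod 2 = 0
  c[14] = d·G[:,14] = (01110110101)·(00000000001) mod 2 = 0+0+0+0+0+0+0+0+0+0+1 mod 2 = 1
Codeword = 110111100110101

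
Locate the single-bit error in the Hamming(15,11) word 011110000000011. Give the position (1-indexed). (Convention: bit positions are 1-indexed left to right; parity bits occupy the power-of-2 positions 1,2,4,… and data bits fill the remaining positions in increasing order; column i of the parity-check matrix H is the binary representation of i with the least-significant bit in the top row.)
Syndrome s = H · r^T (mod 2), r = 011110000000011:
  s[0] = (101010101010101)·(011110000000011) mod 2 = 0+0+1+0+1+0+0+0+0+0+0+0+0+0+1 mod 2 = 1
  s[1] = (011001100110011)·(011110000000011) mod 2 = 0+1+1+0+0+0+0+0+0+0+0+0+0+1+1 mod 2 = 0
  s[2] = (000111100001111)·(011110000000011) mod 2 = 0+0+0+1+1+0+0+0+0+0+0+0+0+1+1 mod 2 = 0
  s[3] = (000000011111111)·(011110000000011) mod 2 = 0+0+0+0+0+0+0+0+0+0+0+0+0+1+1 mod 2 = 0
Syndrome = 1000
Column i of H is the binary representation of i, so the syndrome is the binary index of the flipped bit.
Read s = 1000 with s[0] as LSB: 1·2^0 + 0·2^1 + 0·2^2 + 0·2^3 = 1.
Error is at bit position 1.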